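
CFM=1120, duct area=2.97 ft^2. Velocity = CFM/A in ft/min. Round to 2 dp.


V = 1120 / 2.97 = 377.10 ft/min

377.10 ft/min


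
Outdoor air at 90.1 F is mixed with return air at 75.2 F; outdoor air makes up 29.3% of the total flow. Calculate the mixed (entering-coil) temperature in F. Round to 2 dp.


T_mix = 75.2 + (29.3/100)*(90.1-75.2) = 79.57 F

79.57 F


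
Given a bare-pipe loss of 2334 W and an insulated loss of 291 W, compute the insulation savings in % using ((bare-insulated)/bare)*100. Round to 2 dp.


Savings = ((2334-291)/2334)*100 = 87.53 %

87.53 %


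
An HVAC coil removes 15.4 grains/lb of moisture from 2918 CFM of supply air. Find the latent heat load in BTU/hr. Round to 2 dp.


Q = 0.68 * 2918 * 15.4 = 30557.30 BTU/hr

30557.30 BTU/hr


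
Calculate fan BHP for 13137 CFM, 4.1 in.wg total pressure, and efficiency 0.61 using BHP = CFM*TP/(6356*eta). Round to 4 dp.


BHP = 13137 * 4.1 / (6356 * 0.61) = 13.8920 hp

13.8920 hp


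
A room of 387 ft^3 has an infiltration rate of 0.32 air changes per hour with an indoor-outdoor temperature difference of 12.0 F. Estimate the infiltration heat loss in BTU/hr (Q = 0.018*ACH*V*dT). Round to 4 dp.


Q = 0.018 * 0.32 * 387 * 12.0 = 26.7494 BTU/hr

26.7494 BTU/hr


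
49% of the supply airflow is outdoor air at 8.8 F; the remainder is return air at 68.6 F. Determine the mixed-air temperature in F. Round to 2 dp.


T_mix = 0.49*8.8 + 0.51*68.6 = 39.30 F

39.30 F


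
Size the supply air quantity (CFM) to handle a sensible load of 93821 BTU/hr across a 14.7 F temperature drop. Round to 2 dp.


CFM = 93821 / (1.08 * 14.7) = 5909.61

5909.61 CFM


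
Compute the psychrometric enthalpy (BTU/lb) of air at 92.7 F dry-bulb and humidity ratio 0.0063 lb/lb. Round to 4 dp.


h = 0.24*92.7 + 0.0063*(1061+0.444*92.7) = 29.1916 BTU/lb

29.1916 BTU/lb


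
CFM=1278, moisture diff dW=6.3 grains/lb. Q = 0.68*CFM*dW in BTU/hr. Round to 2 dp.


Q = 0.68 * 1278 * 6.3 = 5474.95 BTU/hr

5474.95 BTU/hr


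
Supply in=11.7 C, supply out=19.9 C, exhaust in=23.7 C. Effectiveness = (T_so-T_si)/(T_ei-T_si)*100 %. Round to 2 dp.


eff = (19.9-11.7)/(23.7-11.7)*100 = 68.33 %

68.33 %


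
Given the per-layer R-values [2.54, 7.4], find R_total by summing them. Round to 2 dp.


R_total = 2.54 + 7.4 = 9.94

9.94


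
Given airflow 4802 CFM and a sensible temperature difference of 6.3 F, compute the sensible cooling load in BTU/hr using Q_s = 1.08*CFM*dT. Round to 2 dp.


Q = 1.08 * 4802 * 6.3 = 32672.81 BTU/hr

32672.81 BTU/hr


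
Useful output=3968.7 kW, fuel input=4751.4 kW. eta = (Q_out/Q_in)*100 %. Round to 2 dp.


eta = (3968.7/4751.4)*100 = 83.53 %

83.53 %


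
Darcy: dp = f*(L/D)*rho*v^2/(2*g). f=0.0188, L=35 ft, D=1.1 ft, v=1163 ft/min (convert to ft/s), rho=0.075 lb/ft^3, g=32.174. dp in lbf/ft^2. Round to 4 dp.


v_fps = 1163/60 = 19.3833 ft/s
dp = 0.0188*(35/1.1)*0.075*19.3833^2/(2*32.174) = 0.2619 lbf/ft^2

0.2619 lbf/ft^2


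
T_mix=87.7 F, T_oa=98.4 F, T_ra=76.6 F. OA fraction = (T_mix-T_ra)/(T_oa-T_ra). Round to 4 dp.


frac = (87.7 - 76.6) / (98.4 - 76.6) = 0.5092

0.5092


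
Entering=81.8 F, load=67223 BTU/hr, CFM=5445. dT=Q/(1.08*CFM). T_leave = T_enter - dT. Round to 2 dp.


dT = 67223/(1.08*5445) = 11.4313
T_leave = 81.8 - 11.4313 = 70.37 F

70.37 F


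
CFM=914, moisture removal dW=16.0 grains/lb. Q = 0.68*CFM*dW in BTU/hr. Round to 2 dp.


Q = 0.68 * 914 * 16.0 = 9944.32 BTU/hr

9944.32 BTU/hr


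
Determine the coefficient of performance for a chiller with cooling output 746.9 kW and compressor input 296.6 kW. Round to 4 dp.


COP = 746.9 / 296.6 = 2.5182

2.5182


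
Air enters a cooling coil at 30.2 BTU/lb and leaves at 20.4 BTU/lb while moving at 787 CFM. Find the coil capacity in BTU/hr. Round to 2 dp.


Q = 4.5 * 787 * (30.2 - 20.4) = 34706.70 BTU/hr

34706.70 BTU/hr


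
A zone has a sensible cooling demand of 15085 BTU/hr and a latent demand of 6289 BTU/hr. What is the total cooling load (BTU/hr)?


Qt = 15085 + 6289 = 21374 BTU/hr

21374 BTU/hr


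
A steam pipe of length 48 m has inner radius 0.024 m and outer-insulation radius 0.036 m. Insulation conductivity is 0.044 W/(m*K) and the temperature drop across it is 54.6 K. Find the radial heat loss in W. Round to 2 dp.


Q = 2*pi*0.044*48*54.6/ln(0.036/0.024) = 1786.95 W

1786.95 W


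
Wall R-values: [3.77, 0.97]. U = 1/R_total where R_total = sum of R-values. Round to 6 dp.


R_total = 3.77 + 0.97 = 4.74
U = 1/4.74 = 0.210970

0.210970


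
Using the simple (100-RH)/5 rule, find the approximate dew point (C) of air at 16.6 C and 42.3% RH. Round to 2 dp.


Td = 16.6 - (100-42.3)/5 = 5.06 C

5.06 C


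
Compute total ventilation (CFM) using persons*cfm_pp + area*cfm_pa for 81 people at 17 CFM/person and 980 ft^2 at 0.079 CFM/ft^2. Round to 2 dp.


Total = 81*17 + 980*0.079 = 1454.42 CFM

1454.42 CFM


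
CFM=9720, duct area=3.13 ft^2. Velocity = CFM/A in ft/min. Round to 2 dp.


V = 9720 / 3.13 = 3105.43 ft/min

3105.43 ft/min


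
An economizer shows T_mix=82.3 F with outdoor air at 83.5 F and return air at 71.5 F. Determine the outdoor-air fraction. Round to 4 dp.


frac = (82.3 - 71.5) / (83.5 - 71.5) = 0.9000

0.9000


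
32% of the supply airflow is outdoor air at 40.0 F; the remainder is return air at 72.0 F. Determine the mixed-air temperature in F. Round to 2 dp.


T_mix = 0.32*40.0 + 0.68*72.0 = 61.76 F

61.76 F


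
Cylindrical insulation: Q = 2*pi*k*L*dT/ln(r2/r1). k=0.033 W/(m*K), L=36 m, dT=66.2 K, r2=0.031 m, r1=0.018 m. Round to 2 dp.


Q = 2*pi*0.033*36*66.2/ln(0.031/0.018) = 909.00 W

909.00 W


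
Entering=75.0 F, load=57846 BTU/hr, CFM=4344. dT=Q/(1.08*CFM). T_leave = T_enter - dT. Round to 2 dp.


dT = 57846/(1.08*4344) = 12.3299
T_leave = 75.0 - 12.3299 = 62.67 F

62.67 F


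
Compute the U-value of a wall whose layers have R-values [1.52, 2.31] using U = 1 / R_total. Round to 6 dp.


R_total = 1.52 + 2.31 = 3.83
U = 1/3.83 = 0.261097

0.261097


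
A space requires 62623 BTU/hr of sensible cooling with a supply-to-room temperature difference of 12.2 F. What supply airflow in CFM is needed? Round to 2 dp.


CFM = 62623 / (1.08 * 12.2) = 4752.81

4752.81 CFM


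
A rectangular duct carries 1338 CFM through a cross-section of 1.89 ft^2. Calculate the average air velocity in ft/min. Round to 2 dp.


V = 1338 / 1.89 = 707.94 ft/min

707.94 ft/min


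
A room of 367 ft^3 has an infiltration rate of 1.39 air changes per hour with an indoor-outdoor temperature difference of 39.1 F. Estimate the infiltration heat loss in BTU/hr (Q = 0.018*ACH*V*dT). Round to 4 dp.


Q = 0.018 * 1.39 * 367 * 39.1 = 359.0295 BTU/hr

359.0295 BTU/hr


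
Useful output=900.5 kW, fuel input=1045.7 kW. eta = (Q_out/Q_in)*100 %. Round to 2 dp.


eta = (900.5/1045.7)*100 = 86.11 %

86.11 %


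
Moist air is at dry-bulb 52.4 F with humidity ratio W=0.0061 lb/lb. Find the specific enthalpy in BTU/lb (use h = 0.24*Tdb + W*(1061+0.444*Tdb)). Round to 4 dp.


h = 0.24*52.4 + 0.0061*(1061+0.444*52.4) = 19.1900 BTU/lb

19.1900 BTU/lb


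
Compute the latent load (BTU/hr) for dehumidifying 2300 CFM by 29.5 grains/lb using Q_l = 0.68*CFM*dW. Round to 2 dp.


Q = 0.68 * 2300 * 29.5 = 46138.00 BTU/hr

46138.00 BTU/hr


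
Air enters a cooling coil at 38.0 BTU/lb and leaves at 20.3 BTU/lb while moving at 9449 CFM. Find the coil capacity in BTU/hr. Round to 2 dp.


Q = 4.5 * 9449 * (38.0 - 20.3) = 752612.85 BTU/hr

752612.85 BTU/hr


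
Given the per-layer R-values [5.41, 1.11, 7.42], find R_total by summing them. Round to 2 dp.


R_total = 5.41 + 1.11 + 7.42 = 13.94

13.94


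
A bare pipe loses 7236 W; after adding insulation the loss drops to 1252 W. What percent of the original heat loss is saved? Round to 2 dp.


Savings = ((7236-1252)/7236)*100 = 82.70 %

82.70 %


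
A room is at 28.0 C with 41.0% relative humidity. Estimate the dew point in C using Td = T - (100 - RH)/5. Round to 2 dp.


Td = 28.0 - (100-41.0)/5 = 16.20 C

16.20 C


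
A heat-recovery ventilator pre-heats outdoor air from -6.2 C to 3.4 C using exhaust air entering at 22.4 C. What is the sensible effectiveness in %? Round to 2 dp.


eff = (3.4-(-6.2))/(22.4-(-6.2))*100 = 33.57 %

33.57 %


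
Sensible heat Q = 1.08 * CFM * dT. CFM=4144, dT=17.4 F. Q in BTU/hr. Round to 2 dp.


Q = 1.08 * 4144 * 17.4 = 77874.05 BTU/hr

77874.05 BTU/hr


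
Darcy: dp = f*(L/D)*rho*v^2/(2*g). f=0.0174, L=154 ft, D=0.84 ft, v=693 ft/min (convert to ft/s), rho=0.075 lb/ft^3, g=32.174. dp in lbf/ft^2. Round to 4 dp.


v_fps = 693/60 = 11.55 ft/s
dp = 0.0174*(154/0.84)*0.075*11.55^2/(2*32.174) = 0.4960 lbf/ft^2

0.4960 lbf/ft^2


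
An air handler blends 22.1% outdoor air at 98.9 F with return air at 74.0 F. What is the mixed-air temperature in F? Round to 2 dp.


T_mix = 74.0 + (22.1/100)*(98.9-74.0) = 79.50 F

79.50 F


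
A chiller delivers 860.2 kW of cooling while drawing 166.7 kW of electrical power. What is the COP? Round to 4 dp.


COP = 860.2 / 166.7 = 5.1602

5.1602


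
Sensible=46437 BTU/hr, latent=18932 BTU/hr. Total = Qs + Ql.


Qt = 46437 + 18932 = 65369 BTU/hr

65369 BTU/hr


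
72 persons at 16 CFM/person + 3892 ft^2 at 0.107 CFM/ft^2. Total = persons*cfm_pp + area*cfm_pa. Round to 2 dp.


Total = 72*16 + 3892*0.107 = 1568.44 CFM

1568.44 CFM


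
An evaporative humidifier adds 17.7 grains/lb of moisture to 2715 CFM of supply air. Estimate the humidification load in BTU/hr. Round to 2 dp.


Q = 0.68 * 2715 * 17.7 = 32677.74 BTU/hr

32677.74 BTU/hr


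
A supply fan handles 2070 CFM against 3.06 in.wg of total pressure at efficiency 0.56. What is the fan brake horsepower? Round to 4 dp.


BHP = 2070 * 3.06 / (6356 * 0.56) = 1.7796 hp

1.7796 hp


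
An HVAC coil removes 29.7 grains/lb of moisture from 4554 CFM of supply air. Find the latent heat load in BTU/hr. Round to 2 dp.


Q = 0.68 * 4554 * 29.7 = 91972.58 BTU/hr

91972.58 BTU/hr


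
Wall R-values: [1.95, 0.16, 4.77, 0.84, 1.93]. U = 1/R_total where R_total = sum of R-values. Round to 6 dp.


R_total = 1.95 + 0.16 + 4.77 + 0.84 + 1.93 = 9.65
U = 1/9.65 = 0.103627

0.103627


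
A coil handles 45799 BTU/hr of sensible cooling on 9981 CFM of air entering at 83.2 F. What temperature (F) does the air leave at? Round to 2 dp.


dT = 45799/(1.08*9981) = 4.2487
T_leave = 83.2 - 4.2487 = 78.95 F

78.95 F


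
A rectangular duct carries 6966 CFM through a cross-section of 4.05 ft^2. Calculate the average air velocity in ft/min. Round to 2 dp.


V = 6966 / 4.05 = 1720.00 ft/min

1720.00 ft/min


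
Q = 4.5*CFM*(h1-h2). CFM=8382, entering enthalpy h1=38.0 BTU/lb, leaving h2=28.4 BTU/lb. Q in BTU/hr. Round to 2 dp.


Q = 4.5 * 8382 * (38.0 - 28.4) = 362102.40 BTU/hr

362102.40 BTU/hr


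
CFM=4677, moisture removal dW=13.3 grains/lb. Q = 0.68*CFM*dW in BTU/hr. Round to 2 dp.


Q = 0.68 * 4677 * 13.3 = 42298.79 BTU/hr

42298.79 BTU/hr


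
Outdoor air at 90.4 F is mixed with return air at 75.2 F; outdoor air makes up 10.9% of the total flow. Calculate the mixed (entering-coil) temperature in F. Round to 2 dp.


T_mix = 75.2 + (10.9/100)*(90.4-75.2) = 76.86 F

76.86 F


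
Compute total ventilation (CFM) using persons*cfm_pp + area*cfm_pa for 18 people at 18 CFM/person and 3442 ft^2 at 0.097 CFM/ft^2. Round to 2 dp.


Total = 18*18 + 3442*0.097 = 657.87 CFM

657.87 CFM


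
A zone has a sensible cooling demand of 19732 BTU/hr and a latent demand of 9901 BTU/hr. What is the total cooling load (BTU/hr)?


Qt = 19732 + 9901 = 29633 BTU/hr

29633 BTU/hr


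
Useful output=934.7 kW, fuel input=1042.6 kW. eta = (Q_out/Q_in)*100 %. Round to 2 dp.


eta = (934.7/1042.6)*100 = 89.65 %

89.65 %


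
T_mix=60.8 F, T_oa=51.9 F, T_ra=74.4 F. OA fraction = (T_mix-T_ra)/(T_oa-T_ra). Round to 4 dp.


frac = (60.8 - 74.4) / (51.9 - 74.4) = 0.6044

0.6044


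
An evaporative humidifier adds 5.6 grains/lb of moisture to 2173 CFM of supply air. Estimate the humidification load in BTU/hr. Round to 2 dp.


Q = 0.68 * 2173 * 5.6 = 8274.78 BTU/hr

8274.78 BTU/hr


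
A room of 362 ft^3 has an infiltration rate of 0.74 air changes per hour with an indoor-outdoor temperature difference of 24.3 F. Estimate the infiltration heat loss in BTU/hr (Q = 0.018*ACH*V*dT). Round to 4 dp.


Q = 0.018 * 0.74 * 362 * 24.3 = 117.1707 BTU/hr

117.1707 BTU/hr


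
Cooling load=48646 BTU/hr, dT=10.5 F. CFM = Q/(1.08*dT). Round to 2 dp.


CFM = 48646 / (1.08 * 10.5) = 4289.77

4289.77 CFM


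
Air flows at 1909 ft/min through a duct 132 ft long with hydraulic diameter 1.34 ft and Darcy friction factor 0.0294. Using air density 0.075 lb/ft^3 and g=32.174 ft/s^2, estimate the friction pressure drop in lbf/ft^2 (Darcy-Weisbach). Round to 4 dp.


v_fps = 1909/60 = 31.8167 ft/s
dp = 0.0294*(132/1.34)*0.075*31.8167^2/(2*32.174) = 3.4171 lbf/ft^2

3.4171 lbf/ft^2


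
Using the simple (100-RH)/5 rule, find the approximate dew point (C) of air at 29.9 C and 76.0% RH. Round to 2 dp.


Td = 29.9 - (100-76.0)/5 = 25.10 C

25.10 C


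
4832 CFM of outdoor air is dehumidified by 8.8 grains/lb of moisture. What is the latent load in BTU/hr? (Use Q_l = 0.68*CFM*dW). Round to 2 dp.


Q = 0.68 * 4832 * 8.8 = 28914.69 BTU/hr

28914.69 BTU/hr


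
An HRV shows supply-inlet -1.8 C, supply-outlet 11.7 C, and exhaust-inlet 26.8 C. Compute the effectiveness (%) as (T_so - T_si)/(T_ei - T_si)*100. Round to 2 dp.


eff = (11.7-(-1.8))/(26.8-(-1.8))*100 = 47.20 %

47.20 %


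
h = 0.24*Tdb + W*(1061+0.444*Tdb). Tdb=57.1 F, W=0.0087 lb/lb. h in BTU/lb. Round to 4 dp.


h = 0.24*57.1 + 0.0087*(1061+0.444*57.1) = 23.1553 BTU/lb

23.1553 BTU/lb


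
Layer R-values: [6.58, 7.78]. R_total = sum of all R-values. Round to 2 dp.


R_total = 6.58 + 7.78 = 14.36

14.36


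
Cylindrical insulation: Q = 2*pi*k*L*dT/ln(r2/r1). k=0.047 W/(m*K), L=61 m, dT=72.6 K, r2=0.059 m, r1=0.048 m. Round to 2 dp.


Q = 2*pi*0.047*61*72.6/ln(0.059/0.048) = 6338.23 W

6338.23 W


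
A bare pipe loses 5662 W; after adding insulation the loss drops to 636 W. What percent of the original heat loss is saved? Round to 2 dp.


Savings = ((5662-636)/5662)*100 = 88.77 %

88.77 %


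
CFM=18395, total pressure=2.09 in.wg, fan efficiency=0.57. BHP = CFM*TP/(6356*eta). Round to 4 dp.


BHP = 18395 * 2.09 / (6356 * 0.57) = 10.6118 hp

10.6118 hp


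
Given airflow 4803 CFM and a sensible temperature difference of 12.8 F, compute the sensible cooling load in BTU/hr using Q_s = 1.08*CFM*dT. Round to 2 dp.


Q = 1.08 * 4803 * 12.8 = 66396.67 BTU/hr

66396.67 BTU/hr


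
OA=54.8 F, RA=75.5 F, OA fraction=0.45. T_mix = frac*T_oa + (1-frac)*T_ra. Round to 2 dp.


T_mix = 0.45*54.8 + 0.55*75.5 = 66.19 F

66.19 F


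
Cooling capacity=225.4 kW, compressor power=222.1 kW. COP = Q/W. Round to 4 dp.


COP = 225.4 / 222.1 = 1.0149

1.0149


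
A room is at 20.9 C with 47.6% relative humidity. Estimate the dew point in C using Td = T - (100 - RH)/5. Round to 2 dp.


Td = 20.9 - (100-47.6)/5 = 10.42 C

10.42 C


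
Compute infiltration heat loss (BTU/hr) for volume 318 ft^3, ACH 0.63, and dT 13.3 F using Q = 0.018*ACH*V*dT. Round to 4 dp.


Q = 0.018 * 0.63 * 318 * 13.3 = 47.9614 BTU/hr

47.9614 BTU/hr


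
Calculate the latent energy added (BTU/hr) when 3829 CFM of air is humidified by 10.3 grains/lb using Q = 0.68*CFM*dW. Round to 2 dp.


Q = 0.68 * 3829 * 10.3 = 26818.32 BTU/hr

26818.32 BTU/hr


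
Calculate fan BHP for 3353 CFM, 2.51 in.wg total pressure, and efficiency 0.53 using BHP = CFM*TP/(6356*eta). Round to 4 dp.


BHP = 3353 * 2.51 / (6356 * 0.53) = 2.4983 hp

2.4983 hp


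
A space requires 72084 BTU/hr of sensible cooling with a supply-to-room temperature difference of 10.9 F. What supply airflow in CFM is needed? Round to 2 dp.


CFM = 72084 / (1.08 * 10.9) = 6123.34

6123.34 CFM


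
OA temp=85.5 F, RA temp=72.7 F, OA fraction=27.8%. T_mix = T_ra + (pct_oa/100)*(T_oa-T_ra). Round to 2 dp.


T_mix = 72.7 + (27.8/100)*(85.5-72.7) = 76.26 F

76.26 F


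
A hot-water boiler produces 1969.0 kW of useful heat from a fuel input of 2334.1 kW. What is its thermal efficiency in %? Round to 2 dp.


eta = (1969.0/2334.1)*100 = 84.36 %

84.36 %


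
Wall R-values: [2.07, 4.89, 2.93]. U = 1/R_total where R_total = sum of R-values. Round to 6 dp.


R_total = 2.07 + 4.89 + 2.93 = 9.89
U = 1/9.89 = 0.101112

0.101112


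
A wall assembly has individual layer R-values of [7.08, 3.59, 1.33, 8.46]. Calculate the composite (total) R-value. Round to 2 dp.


R_total = 7.08 + 3.59 + 1.33 + 8.46 = 20.46

20.46


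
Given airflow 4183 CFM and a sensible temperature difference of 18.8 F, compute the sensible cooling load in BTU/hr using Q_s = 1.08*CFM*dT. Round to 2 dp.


Q = 1.08 * 4183 * 18.8 = 84931.63 BTU/hr

84931.63 BTU/hr


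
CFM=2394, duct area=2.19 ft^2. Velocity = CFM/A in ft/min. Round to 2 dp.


V = 2394 / 2.19 = 1093.15 ft/min

1093.15 ft/min


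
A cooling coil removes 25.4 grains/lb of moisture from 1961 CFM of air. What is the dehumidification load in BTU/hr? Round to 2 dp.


Q = 0.68 * 1961 * 25.4 = 33870.39 BTU/hr

33870.39 BTU/hr


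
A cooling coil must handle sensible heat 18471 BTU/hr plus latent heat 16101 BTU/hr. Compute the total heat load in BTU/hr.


Qt = 18471 + 16101 = 34572 BTU/hr

34572 BTU/hr


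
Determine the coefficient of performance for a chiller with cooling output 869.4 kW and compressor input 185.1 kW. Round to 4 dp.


COP = 869.4 / 185.1 = 4.6969

4.6969


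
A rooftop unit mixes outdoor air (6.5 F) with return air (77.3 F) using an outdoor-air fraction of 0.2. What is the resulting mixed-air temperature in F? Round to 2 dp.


T_mix = 0.2*6.5 + 0.8*77.3 = 63.14 F

63.14 F


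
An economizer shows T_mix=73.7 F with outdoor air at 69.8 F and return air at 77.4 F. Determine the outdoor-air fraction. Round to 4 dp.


frac = (73.7 - 77.4) / (69.8 - 77.4) = 0.4868

0.4868


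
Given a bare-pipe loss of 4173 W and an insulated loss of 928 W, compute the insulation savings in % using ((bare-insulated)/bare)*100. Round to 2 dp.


Savings = ((4173-928)/4173)*100 = 77.76 %

77.76 %


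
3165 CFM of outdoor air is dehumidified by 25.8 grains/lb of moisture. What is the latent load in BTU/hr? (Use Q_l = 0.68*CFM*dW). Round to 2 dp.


Q = 0.68 * 3165 * 25.8 = 55526.76 BTU/hr

55526.76 BTU/hr


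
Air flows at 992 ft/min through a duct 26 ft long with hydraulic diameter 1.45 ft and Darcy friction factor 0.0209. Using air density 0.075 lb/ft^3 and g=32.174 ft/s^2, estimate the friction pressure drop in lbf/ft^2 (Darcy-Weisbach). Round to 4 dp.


v_fps = 992/60 = 16.5333 ft/s
dp = 0.0209*(26/1.45)*0.075*16.5333^2/(2*32.174) = 0.1194 lbf/ft^2

0.1194 lbf/ft^2


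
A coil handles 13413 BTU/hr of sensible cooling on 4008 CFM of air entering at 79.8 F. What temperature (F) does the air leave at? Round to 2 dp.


dT = 13413/(1.08*4008) = 3.0987
T_leave = 79.8 - 3.0987 = 76.70 F

76.70 F


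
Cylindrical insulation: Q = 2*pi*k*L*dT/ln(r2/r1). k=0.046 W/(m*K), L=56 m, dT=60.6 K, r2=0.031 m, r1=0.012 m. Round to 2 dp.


Q = 2*pi*0.046*56*60.6/ln(0.031/0.012) = 1033.46 W

1033.46 W


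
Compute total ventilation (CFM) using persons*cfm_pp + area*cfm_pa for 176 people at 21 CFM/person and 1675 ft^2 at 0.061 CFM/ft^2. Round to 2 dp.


Total = 176*21 + 1675*0.061 = 3798.18 CFM

3798.18 CFM


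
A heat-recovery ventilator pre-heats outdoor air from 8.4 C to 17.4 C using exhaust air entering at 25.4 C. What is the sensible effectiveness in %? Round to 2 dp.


eff = (17.4-8.4)/(25.4-8.4)*100 = 52.94 %

52.94 %


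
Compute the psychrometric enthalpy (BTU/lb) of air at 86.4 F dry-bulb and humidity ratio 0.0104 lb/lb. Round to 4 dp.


h = 0.24*86.4 + 0.0104*(1061+0.444*86.4) = 32.1694 BTU/lb

32.1694 BTU/lb


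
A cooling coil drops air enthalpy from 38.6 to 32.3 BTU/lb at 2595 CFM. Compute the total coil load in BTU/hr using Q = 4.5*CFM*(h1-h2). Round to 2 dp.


Q = 4.5 * 2595 * (38.6 - 32.3) = 73568.25 BTU/hr

73568.25 BTU/hr


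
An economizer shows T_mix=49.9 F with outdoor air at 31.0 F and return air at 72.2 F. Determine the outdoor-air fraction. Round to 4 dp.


frac = (49.9 - 72.2) / (31.0 - 72.2) = 0.5413

0.5413


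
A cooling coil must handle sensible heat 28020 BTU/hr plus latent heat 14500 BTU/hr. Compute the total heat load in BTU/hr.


Qt = 28020 + 14500 = 42520 BTU/hr

42520 BTU/hr


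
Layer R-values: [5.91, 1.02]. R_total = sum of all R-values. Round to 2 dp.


R_total = 5.91 + 1.02 = 6.93

6.93


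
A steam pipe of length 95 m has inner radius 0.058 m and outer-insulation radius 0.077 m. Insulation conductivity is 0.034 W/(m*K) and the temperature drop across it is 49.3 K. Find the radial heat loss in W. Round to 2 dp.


Q = 2*pi*0.034*95*49.3/ln(0.077/0.058) = 3530.91 W

3530.91 W


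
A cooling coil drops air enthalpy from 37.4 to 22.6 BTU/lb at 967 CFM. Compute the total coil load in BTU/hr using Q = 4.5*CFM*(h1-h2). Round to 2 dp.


Q = 4.5 * 967 * (37.4 - 22.6) = 64402.20 BTU/hr

64402.20 BTU/hr


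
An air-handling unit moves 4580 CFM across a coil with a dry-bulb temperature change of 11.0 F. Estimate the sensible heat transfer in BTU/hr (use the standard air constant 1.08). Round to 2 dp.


Q = 1.08 * 4580 * 11.0 = 54410.40 BTU/hr

54410.40 BTU/hr


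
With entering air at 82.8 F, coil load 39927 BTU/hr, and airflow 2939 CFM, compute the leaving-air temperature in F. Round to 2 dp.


dT = 39927/(1.08*2939) = 12.5789
T_leave = 82.8 - 12.5789 = 70.22 F

70.22 F


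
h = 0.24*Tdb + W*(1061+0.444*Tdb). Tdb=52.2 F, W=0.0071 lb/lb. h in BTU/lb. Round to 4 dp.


h = 0.24*52.2 + 0.0071*(1061+0.444*52.2) = 20.2257 BTU/lb

20.2257 BTU/lb


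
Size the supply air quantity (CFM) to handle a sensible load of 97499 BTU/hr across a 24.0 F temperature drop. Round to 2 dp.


CFM = 97499 / (1.08 * 24.0) = 3761.54

3761.54 CFM


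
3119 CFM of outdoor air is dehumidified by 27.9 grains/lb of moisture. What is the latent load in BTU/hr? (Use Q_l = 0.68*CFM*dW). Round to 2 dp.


Q = 0.68 * 3119 * 27.9 = 59173.67 BTU/hr

59173.67 BTU/hr


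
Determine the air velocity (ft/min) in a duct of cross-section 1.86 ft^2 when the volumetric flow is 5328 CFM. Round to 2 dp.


V = 5328 / 1.86 = 2864.52 ft/min

2864.52 ft/min


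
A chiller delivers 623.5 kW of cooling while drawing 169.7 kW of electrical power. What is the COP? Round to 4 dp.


COP = 623.5 / 169.7 = 3.6741

3.6741


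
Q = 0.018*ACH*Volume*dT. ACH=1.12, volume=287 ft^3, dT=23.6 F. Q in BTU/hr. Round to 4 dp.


Q = 0.018 * 1.12 * 287 * 23.6 = 136.5477 BTU/hr

136.5477 BTU/hr


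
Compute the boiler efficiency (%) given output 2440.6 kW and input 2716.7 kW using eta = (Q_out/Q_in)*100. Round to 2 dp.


eta = (2440.6/2716.7)*100 = 89.84 %

89.84 %


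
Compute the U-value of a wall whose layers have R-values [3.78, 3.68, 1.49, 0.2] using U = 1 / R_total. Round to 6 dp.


R_total = 3.78 + 3.68 + 1.49 + 0.2 = 9.15
U = 1/9.15 = 0.109290

0.109290


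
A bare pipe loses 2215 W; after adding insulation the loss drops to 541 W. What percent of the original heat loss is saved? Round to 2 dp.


Savings = ((2215-541)/2215)*100 = 75.58 %

75.58 %


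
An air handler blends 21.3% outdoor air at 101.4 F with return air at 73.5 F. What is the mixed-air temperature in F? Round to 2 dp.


T_mix = 73.5 + (21.3/100)*(101.4-73.5) = 79.44 F

79.44 F


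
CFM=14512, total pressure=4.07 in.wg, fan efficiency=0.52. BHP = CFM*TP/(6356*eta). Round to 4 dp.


BHP = 14512 * 4.07 / (6356 * 0.52) = 17.8704 hp

17.8704 hp


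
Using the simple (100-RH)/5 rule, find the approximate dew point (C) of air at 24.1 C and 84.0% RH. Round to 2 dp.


Td = 24.1 - (100-84.0)/5 = 20.90 C

20.90 C


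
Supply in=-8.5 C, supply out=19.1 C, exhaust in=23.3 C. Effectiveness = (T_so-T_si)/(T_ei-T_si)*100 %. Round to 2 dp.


eff = (19.1-(-8.5))/(23.3-(-8.5))*100 = 86.79 %

86.79 %


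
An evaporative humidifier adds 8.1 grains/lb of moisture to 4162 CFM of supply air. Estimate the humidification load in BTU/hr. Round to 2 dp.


Q = 0.68 * 4162 * 8.1 = 22924.30 BTU/hr

22924.30 BTU/hr


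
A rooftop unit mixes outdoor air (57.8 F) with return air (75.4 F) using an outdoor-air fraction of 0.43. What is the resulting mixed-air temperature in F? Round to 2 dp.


T_mix = 0.43*57.8 + 0.57*75.4 = 67.83 F

67.83 F


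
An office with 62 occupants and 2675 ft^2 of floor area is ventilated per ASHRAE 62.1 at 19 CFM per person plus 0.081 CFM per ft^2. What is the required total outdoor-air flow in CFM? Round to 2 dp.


Total = 62*19 + 2675*0.081 = 1394.68 CFM

1394.68 CFM


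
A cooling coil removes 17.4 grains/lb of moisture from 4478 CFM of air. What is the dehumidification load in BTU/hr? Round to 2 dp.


Q = 0.68 * 4478 * 17.4 = 52983.70 BTU/hr

52983.70 BTU/hr


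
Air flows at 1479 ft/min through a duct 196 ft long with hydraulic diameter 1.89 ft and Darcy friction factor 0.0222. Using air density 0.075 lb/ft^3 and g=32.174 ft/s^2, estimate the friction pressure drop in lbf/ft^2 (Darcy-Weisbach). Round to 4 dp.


v_fps = 1479/60 = 24.65 ft/s
dp = 0.0222*(196/1.89)*0.075*24.65^2/(2*32.174) = 1.6304 lbf/ft^2

1.6304 lbf/ft^2


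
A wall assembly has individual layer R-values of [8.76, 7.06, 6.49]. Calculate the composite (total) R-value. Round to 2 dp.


R_total = 8.76 + 7.06 + 6.49 = 22.31

22.31


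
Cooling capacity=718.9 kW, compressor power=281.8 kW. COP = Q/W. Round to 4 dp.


COP = 718.9 / 281.8 = 2.5511

2.5511


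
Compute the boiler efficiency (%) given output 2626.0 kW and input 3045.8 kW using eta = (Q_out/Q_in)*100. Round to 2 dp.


eta = (2626.0/3045.8)*100 = 86.22 %

86.22 %


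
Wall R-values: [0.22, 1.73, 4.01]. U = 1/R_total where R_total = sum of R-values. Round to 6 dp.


R_total = 0.22 + 1.73 + 4.01 = 5.96
U = 1/5.96 = 0.167785

0.167785


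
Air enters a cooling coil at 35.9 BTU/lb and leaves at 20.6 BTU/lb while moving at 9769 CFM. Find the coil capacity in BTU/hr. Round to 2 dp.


Q = 4.5 * 9769 * (35.9 - 20.6) = 672595.65 BTU/hr

672595.65 BTU/hr


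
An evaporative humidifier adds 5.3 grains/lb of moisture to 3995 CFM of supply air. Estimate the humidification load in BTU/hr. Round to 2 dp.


Q = 0.68 * 3995 * 5.3 = 14397.98 BTU/hr

14397.98 BTU/hr


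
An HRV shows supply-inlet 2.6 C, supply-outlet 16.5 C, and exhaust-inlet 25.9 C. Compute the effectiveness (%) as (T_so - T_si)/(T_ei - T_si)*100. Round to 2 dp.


eff = (16.5-2.6)/(25.9-2.6)*100 = 59.66 %

59.66 %


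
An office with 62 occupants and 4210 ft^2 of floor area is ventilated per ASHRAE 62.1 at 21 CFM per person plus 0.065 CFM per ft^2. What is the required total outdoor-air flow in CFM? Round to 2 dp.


Total = 62*21 + 4210*0.065 = 1575.65 CFM

1575.65 CFM


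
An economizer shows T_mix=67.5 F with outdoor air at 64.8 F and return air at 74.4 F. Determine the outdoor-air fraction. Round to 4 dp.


frac = (67.5 - 74.4) / (64.8 - 74.4) = 0.7188

0.7188


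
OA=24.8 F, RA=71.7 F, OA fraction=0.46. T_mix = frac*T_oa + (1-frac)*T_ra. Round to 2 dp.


T_mix = 0.46*24.8 + 0.54*71.7 = 50.13 F

50.13 F


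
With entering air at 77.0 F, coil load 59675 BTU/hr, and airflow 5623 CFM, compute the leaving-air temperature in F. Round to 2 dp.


dT = 59675/(1.08*5623) = 9.8265
T_leave = 77.0 - 9.8265 = 67.17 F

67.17 F


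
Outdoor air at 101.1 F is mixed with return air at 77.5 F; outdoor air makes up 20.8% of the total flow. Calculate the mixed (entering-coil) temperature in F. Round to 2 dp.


T_mix = 77.5 + (20.8/100)*(101.1-77.5) = 82.41 F

82.41 F


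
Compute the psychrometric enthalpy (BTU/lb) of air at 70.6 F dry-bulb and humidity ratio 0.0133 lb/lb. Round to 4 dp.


h = 0.24*70.6 + 0.0133*(1061+0.444*70.6) = 31.4722 BTU/lb

31.4722 BTU/lb


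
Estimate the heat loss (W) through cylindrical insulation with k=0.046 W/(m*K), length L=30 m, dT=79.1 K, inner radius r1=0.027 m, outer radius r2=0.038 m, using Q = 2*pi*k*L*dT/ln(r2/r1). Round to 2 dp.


Q = 2*pi*0.046*30*79.1/ln(0.038/0.027) = 2006.91 W

2006.91 W


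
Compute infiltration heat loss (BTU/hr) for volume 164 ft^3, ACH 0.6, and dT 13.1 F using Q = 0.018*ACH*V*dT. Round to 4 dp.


Q = 0.018 * 0.6 * 164 * 13.1 = 23.2027 BTU/hr

23.2027 BTU/hr


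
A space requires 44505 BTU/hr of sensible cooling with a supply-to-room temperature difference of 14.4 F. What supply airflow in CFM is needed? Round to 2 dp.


CFM = 44505 / (1.08 * 14.4) = 2861.69

2861.69 CFM


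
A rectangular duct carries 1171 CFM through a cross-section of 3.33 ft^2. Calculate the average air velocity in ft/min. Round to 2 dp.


V = 1171 / 3.33 = 351.65 ft/min

351.65 ft/min


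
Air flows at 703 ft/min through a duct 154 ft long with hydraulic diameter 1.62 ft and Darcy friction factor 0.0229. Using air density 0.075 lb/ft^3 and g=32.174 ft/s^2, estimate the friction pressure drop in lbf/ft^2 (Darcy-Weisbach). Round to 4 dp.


v_fps = 703/60 = 11.7167 ft/s
dp = 0.0229*(154/1.62)*0.075*11.7167^2/(2*32.174) = 0.3483 lbf/ft^2

0.3483 lbf/ft^2


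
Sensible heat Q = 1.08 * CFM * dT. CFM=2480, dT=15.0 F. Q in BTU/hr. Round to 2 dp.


Q = 1.08 * 2480 * 15.0 = 40176.00 BTU/hr

40176.00 BTU/hr


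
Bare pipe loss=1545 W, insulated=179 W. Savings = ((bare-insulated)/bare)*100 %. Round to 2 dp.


Savings = ((1545-179)/1545)*100 = 88.41 %

88.41 %


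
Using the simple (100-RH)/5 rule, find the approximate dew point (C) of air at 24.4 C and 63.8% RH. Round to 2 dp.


Td = 24.4 - (100-63.8)/5 = 17.16 C

17.16 C


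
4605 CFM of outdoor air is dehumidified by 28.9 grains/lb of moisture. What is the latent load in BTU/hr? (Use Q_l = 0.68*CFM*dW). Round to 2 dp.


Q = 0.68 * 4605 * 28.9 = 90497.46 BTU/hr

90497.46 BTU/hr


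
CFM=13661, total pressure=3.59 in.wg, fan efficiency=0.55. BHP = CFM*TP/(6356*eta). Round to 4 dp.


BHP = 13661 * 3.59 / (6356 * 0.55) = 14.0291 hp

14.0291 hp


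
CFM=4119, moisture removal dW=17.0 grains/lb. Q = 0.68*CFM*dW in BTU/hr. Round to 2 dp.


Q = 0.68 * 4119 * 17.0 = 47615.64 BTU/hr

47615.64 BTU/hr


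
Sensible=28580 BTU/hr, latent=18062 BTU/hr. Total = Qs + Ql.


Qt = 28580 + 18062 = 46642 BTU/hr

46642 BTU/hr


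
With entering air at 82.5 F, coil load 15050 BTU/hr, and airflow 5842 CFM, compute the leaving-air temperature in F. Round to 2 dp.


dT = 15050/(1.08*5842) = 2.3853
T_leave = 82.5 - 2.3853 = 80.11 F

80.11 F


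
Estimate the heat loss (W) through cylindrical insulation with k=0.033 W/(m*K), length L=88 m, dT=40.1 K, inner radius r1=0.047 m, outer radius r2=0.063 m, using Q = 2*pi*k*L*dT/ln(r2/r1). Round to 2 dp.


Q = 2*pi*0.033*88*40.1/ln(0.063/0.047) = 2497.31 W

2497.31 W


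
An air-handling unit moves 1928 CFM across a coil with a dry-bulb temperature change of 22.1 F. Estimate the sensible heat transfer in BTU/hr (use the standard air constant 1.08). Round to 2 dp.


Q = 1.08 * 1928 * 22.1 = 46017.50 BTU/hr

46017.50 BTU/hr


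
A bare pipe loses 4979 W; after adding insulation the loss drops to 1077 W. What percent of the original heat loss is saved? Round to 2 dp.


Savings = ((4979-1077)/4979)*100 = 78.37 %

78.37 %


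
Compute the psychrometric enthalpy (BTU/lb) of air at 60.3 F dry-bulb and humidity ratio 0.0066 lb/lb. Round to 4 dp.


h = 0.24*60.3 + 0.0066*(1061+0.444*60.3) = 21.6513 BTU/lb

21.6513 BTU/lb


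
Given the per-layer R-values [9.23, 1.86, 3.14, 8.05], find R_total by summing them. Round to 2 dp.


R_total = 9.23 + 1.86 + 3.14 + 8.05 = 22.28

22.28


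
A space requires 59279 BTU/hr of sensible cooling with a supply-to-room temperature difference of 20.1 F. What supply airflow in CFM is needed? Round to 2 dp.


CFM = 59279 / (1.08 * 20.1) = 2730.74

2730.74 CFM


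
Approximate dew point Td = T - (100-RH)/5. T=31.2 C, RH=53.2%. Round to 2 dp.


Td = 31.2 - (100-53.2)/5 = 21.84 C

21.84 C


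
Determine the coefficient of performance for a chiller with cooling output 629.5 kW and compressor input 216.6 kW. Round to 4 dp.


COP = 629.5 / 216.6 = 2.9063

2.9063


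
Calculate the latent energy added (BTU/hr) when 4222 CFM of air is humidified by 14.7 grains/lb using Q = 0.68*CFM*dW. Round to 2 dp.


Q = 0.68 * 4222 * 14.7 = 42203.11 BTU/hr

42203.11 BTU/hr


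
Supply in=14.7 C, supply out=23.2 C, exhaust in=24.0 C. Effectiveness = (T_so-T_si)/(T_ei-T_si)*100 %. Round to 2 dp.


eff = (23.2-14.7)/(24.0-14.7)*100 = 91.40 %

91.40 %


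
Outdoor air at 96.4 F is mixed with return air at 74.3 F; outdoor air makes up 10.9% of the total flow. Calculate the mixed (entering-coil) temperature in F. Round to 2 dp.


T_mix = 74.3 + (10.9/100)*(96.4-74.3) = 76.71 F

76.71 F


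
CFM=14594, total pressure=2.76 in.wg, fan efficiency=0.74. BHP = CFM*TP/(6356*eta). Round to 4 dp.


BHP = 14594 * 2.76 / (6356 * 0.74) = 8.5638 hp

8.5638 hp


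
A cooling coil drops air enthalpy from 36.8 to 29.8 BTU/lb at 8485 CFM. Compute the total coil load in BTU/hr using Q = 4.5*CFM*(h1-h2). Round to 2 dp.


Q = 4.5 * 8485 * (36.8 - 29.8) = 267277.50 BTU/hr

267277.50 BTU/hr


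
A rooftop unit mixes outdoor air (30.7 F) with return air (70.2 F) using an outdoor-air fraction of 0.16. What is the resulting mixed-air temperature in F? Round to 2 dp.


T_mix = 0.16*30.7 + 0.84*70.2 = 63.88 F

63.88 F


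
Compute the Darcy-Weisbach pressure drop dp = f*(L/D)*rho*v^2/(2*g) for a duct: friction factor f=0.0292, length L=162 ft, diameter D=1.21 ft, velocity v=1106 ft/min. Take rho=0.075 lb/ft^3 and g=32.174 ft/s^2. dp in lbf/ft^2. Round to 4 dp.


v_fps = 1106/60 = 18.4333 ft/s
dp = 0.0292*(162/1.21)*0.075*18.4333^2/(2*32.174) = 1.5483 lbf/ft^2

1.5483 lbf/ft^2


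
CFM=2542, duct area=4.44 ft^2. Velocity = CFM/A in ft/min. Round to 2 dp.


V = 2542 / 4.44 = 572.52 ft/min

572.52 ft/min


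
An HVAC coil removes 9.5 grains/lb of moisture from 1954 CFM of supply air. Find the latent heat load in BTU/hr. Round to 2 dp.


Q = 0.68 * 1954 * 9.5 = 12622.84 BTU/hr

12622.84 BTU/hr


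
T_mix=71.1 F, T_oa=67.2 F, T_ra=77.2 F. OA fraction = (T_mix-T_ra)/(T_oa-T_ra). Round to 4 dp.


frac = (71.1 - 77.2) / (67.2 - 77.2) = 0.6100

0.6100


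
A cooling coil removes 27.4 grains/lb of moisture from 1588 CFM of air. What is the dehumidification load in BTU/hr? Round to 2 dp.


Q = 0.68 * 1588 * 27.4 = 29587.62 BTU/hr

29587.62 BTU/hr


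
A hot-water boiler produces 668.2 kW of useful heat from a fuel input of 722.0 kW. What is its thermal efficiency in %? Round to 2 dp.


eta = (668.2/722.0)*100 = 92.55 %

92.55 %


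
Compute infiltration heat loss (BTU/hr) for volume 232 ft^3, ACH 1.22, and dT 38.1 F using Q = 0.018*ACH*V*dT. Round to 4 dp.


Q = 0.018 * 1.22 * 232 * 38.1 = 194.1088 BTU/hr

194.1088 BTU/hr


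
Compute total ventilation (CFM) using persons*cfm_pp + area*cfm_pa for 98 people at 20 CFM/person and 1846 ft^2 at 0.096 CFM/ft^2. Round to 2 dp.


Total = 98*20 + 1846*0.096 = 2137.22 CFM

2137.22 CFM


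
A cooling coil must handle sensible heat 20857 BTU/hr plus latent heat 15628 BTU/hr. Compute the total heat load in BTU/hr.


Qt = 20857 + 15628 = 36485 BTU/hr

36485 BTU/hr


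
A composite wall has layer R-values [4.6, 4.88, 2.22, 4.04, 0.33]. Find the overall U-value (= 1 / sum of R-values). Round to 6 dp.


R_total = 4.6 + 4.88 + 2.22 + 4.04 + 0.33 = 16.07
U = 1/16.07 = 0.062228

0.062228


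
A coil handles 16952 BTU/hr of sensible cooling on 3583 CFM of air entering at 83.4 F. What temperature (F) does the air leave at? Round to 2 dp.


dT = 16952/(1.08*3583) = 4.3808
T_leave = 83.4 - 4.3808 = 79.02 F

79.02 F


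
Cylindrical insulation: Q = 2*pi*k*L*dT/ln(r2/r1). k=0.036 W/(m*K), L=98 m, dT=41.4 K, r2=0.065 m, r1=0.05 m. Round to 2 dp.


Q = 2*pi*0.036*98*41.4/ln(0.065/0.05) = 3497.87 W

3497.87 W


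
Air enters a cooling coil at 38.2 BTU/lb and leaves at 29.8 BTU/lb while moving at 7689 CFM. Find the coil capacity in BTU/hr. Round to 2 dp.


Q = 4.5 * 7689 * (38.2 - 29.8) = 290644.20 BTU/hr

290644.20 BTU/hr


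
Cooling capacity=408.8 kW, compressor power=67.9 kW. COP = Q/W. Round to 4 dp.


COP = 408.8 / 67.9 = 6.0206

6.0206


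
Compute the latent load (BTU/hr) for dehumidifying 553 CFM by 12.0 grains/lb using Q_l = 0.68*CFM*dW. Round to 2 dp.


Q = 0.68 * 553 * 12.0 = 4512.48 BTU/hr

4512.48 BTU/hr


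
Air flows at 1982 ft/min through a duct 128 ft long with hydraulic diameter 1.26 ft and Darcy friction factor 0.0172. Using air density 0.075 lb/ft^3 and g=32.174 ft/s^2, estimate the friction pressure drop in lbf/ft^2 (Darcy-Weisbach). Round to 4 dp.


v_fps = 1982/60 = 33.0333 ft/s
dp = 0.0172*(128/1.26)*0.075*33.0333^2/(2*32.174) = 2.2223 lbf/ft^2

2.2223 lbf/ft^2


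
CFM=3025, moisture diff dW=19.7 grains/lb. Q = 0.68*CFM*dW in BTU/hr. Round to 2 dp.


Q = 0.68 * 3025 * 19.7 = 40522.90 BTU/hr

40522.90 BTU/hr


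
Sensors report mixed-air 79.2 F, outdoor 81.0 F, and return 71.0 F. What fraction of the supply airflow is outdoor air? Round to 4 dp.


frac = (79.2 - 71.0) / (81.0 - 71.0) = 0.8200

0.8200


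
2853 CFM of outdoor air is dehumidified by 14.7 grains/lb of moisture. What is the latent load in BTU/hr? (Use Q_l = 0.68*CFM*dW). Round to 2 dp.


Q = 0.68 * 2853 * 14.7 = 28518.59 BTU/hr

28518.59 BTU/hr


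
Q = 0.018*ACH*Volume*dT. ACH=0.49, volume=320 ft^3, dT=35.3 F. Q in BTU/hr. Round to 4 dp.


Q = 0.018 * 0.49 * 320 * 35.3 = 99.6307 BTU/hr

99.6307 BTU/hr


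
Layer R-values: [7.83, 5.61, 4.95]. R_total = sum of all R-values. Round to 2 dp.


R_total = 7.83 + 5.61 + 4.95 = 18.39

18.39


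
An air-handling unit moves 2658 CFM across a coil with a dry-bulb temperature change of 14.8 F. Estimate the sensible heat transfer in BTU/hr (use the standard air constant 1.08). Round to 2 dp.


Q = 1.08 * 2658 * 14.8 = 42485.47 BTU/hr

42485.47 BTU/hr


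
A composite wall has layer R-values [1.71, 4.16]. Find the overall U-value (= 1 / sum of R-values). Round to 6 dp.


R_total = 1.71 + 4.16 = 5.87
U = 1/5.87 = 0.170358

0.170358


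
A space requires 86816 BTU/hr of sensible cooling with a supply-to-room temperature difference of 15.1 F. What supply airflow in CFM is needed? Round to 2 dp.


CFM = 86816 / (1.08 * 15.1) = 5323.52

5323.52 CFM


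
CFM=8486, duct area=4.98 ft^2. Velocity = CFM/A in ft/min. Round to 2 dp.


V = 8486 / 4.98 = 1704.02 ft/min

1704.02 ft/min


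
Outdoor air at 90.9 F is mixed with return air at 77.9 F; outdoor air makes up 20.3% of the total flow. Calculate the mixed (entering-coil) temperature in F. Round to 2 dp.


T_mix = 77.9 + (20.3/100)*(90.9-77.9) = 80.54 F

80.54 F


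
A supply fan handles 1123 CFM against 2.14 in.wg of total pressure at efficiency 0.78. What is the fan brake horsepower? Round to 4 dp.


BHP = 1123 * 2.14 / (6356 * 0.78) = 0.4847 hp

0.4847 hp


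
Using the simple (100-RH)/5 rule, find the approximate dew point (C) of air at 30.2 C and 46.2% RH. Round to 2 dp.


Td = 30.2 - (100-46.2)/5 = 19.44 C

19.44 C


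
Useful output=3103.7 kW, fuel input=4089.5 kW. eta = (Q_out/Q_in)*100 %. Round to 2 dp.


eta = (3103.7/4089.5)*100 = 75.89 %

75.89 %
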